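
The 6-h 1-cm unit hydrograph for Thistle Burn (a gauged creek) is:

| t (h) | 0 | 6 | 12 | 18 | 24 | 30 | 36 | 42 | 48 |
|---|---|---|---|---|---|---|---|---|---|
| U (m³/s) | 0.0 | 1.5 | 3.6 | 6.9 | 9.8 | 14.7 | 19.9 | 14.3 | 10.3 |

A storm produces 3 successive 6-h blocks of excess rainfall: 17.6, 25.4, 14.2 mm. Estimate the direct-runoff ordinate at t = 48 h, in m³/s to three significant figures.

Q ≈ 82.7 m³/s

By discrete convolution, Q_j = Σ (P_i / 10 mm) · U_{j−i}.
At t = 48 h (j=8): Q = (17.6/10)·10.3 + (25.4/10)·14.3 + (14.2/10)·19.9 = 82.7 m³/s.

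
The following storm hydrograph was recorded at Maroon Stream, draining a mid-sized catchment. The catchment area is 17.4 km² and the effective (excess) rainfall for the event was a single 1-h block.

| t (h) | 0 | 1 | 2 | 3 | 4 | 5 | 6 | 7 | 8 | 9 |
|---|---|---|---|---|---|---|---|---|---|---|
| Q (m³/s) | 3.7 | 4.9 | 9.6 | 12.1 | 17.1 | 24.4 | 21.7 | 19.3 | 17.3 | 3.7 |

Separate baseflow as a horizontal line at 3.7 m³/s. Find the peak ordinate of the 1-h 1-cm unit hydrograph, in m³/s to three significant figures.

U_p ≈ 10.3 m³/s

Direct runoff: 0.0, 1.2, 5.9, 8.4, 13.4, 20.7, 18.0, 15.6, 13.6, 0.0 m³/s; ΣQ_DR = 96.80 m³/s, peak = 20.7 m³/s.
Runoff depth d = ΣQ_DR·Δt / A = 96.80 × 3600 / (17.4 km²) = 20.03 mm.
The 1-cm UH is the DRH scaled by (10 mm)/d, so U_p = 20.7 × 10/20.03 = 10.3 m³/s.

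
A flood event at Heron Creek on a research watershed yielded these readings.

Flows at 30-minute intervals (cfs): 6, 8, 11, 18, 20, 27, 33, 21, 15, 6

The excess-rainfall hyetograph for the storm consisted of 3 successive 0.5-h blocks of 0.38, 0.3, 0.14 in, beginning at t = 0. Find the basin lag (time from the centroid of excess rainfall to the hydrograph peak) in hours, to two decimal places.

t_L ≈ 2.40 h

Centroid of excess rainfall: t_c = Σ P_i·t̄_i / ΣP_i = 0.6037 h (block centres at 0.25, 0.75, 1.25 h).
Hydrograph peak occurs at t = 3 h, so basin lag t_L = 3 − 0.6037 = 2.40 h.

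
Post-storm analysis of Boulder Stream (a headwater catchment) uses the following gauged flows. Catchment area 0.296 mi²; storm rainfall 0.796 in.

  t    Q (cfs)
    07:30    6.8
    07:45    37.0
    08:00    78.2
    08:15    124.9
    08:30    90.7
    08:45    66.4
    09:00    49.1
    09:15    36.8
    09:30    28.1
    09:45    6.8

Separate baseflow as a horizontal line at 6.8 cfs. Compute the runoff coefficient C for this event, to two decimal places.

C ≈ 0.75

ΣQ_DR = 456.8 cfs; V = ΣQ_DR·Δt = 4.111 × 10^5 ft³.
Runoff depth d = V / A = 0.5978 in.
C = d / P = 0.5978 / 0.796 = 0.75.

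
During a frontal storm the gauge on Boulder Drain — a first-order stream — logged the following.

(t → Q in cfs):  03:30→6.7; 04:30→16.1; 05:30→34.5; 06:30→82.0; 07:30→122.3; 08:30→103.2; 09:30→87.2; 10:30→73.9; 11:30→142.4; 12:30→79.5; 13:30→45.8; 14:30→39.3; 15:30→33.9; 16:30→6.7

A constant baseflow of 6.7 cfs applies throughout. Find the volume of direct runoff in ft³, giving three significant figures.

Direct-runoff ordinates (Q − Q_b): 0.0, 9.4, 27.8, 75.3, 115.6, 96.5, 80.5, 67.2, 135.7, 72.8, 39.1, 32.6, 27.2, 0.0 cfs.
ΣQ_DR = 779.7 cfs.
With Δt = 1 h = 3600 s, V = ΣQ_DR · Δt = 779.7 × 3600 = 2.81 × 10^6 ft³.

V ≈ 2.81 × 10^6 ft³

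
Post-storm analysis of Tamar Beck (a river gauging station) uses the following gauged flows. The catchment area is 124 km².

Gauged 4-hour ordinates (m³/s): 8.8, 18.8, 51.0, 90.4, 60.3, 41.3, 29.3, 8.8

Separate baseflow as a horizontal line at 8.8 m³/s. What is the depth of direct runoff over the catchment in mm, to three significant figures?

Direct runoff: 0.0, 10.0, 42.2, 81.6, 51.5, 32.5, 20.5, 0.0 m³/s; ΣQ_DR = 238.3 m³/s.
V = ΣQ_DR · Δt = 238.3 × 14400 s = 3.432 × 10^6 m³.
Over A = 124 km², depth = V / A = 27.7 mm.

d ≈ 27.7 mm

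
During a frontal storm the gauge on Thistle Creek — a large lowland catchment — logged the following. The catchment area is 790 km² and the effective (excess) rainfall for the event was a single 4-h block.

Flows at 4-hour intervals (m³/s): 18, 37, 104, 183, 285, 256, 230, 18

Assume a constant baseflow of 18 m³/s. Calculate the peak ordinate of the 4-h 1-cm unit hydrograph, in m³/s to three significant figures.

U_p ≈ 148 m³/s

Direct runoff: 0.0, 19.0, 86.0, 165.0, 267.0, 238.0, 212.0, 0.0 m³/s; ΣQ_DR = 987.0 m³/s, peak = 267.0 m³/s.
Runoff depth d = ΣQ_DR·Δt / A = 987.0 × 14400 / (790 km²) = 17.99 mm.
The 1-cm UH is the DRH scaled by (10 mm)/d, so U_p = 267.0 × 10/17.99 = 148 m³/s.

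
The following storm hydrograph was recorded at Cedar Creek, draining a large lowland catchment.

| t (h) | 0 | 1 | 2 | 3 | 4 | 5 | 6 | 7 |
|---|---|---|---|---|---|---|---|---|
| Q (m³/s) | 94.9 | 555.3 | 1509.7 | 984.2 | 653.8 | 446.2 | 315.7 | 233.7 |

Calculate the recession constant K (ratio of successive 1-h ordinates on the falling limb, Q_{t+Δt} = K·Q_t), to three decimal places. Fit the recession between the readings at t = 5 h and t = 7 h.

K ≈ 0.724

Using the recession-limb readings at t = 5 h and t = 7 h: Q falls from 446.2 to 233.7 m³/s over 2 intervals.
K = (Q₂/Q₁)^(1/2) = (233.7/446.2)^(1/2) = 0.724.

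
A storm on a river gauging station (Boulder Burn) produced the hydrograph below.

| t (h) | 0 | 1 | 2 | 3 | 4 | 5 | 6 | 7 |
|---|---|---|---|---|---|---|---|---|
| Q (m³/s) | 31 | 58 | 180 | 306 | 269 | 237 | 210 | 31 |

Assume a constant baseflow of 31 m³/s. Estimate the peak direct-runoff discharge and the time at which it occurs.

Q_p = 275.0 m³/s at t = 3 h

Subtracting baseflow gives direct-runoff ordinates: 0.0, 27.0, 149.0, 275.0, 238.0, 206.0, 179.0, 0.0 m³/s.
The maximum is 275.0 m³/s, occurring at the reading for t = 3 h.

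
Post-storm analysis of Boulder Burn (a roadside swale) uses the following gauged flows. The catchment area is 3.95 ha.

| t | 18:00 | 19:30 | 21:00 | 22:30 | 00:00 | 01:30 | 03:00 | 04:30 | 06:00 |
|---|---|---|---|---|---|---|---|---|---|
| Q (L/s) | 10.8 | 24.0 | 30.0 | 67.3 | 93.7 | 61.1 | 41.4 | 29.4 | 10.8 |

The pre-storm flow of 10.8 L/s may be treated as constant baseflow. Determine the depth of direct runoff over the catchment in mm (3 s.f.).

d ≈ 37.1 mm

Direct runoff: 0.0, 13.2, 19.2, 56.5, 82.9, 50.3, 30.6, 18.6, 0.0 L/s; ΣQ_DR = 271.3 L/s.
V = ΣQ_DR · Δt = 271.3 × 5400 s = 1.465 × 10^6 L.
Over A = 3.95 ha, depth = V / A = 37.1 mm.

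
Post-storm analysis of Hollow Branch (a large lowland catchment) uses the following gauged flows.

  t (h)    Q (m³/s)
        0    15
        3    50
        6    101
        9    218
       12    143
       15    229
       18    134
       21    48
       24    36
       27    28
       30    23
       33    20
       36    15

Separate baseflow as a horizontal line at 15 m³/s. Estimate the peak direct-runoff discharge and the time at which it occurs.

Q_p = 214.0 m³/s at t = 15 h

Subtracting baseflow gives direct-runoff ordinates: 0.0, 35.0, 86.0, 203.0, 128.0, 214.0, 119.0, 33.0, 21.0, 13.0, 8.0, 5.0, 0.0 m³/s.
The maximum is 214.0 m³/s, occurring at the reading for t = 15 h.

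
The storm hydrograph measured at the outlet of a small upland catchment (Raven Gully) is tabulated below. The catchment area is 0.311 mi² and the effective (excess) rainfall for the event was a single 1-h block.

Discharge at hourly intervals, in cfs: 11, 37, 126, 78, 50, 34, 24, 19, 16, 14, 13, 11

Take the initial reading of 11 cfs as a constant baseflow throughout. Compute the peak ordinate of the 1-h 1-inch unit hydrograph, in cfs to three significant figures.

Direct runoff: 0.0, 26.0, 115.0, 67.0, 39.0, 23.0, 13.0, 8.0, 5.0, 3.0, 2.0, 0.0 cfs; ΣQ_DR = 301.0 cfs, peak = 115.0 cfs.
Runoff depth d = ΣQ_DR·Δt / A = 301.0 × 3600 / (0.311 mi²) = 1.500 in.
The 1-inch UH is the DRH scaled by (1 in)/d, so U_p = 115.0 × 1/1.500 = 76.7 cfs.

U_p ≈ 76.7 cfs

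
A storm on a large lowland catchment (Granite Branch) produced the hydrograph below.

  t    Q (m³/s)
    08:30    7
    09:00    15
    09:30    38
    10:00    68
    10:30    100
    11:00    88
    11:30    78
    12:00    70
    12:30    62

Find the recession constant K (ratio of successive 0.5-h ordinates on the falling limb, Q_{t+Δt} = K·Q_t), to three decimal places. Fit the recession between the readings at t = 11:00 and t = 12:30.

Using the recession-limb readings at t = 11:00 and t = 12:30: Q falls from 88 to 62 m³/s over 3 intervals.
K = (Q₂/Q₁)^(1/3) = (62/88)^(1/3) = 0.890.

K ≈ 0.890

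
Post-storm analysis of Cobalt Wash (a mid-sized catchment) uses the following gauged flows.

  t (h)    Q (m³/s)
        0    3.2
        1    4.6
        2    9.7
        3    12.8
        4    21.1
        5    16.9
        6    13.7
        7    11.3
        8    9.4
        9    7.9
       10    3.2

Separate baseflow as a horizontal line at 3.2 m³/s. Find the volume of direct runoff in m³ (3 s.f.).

V ≈ 2.83 × 10^5 m³

Direct-runoff ordinates (Q − Q_b): 0.0, 1.4, 6.5, 9.6, 17.9, 13.7, 10.5, 8.1, 6.2, 4.7, 0.0 m³/s.
ΣQ_DR = 78.60 m³/s.
With Δt = 1 h = 3600 s, V = ΣQ_DR · Δt = 78.60 × 3600 = 2.83 × 10^5 m³.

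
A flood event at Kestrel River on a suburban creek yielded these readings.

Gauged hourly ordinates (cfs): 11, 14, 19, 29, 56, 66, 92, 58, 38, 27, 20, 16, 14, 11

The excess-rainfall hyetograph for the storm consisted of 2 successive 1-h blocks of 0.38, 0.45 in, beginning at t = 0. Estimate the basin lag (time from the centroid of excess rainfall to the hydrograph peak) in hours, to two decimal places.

t_L ≈ 4.96 h

Centroid of excess rainfall: t_c = Σ P_i·t̄_i / ΣP_i = 1.0422 h (block centres at 0.5, 1.5 h).
Hydrograph peak occurs at t = 6 h, so basin lag t_L = 6 − 1.0422 = 4.96 h.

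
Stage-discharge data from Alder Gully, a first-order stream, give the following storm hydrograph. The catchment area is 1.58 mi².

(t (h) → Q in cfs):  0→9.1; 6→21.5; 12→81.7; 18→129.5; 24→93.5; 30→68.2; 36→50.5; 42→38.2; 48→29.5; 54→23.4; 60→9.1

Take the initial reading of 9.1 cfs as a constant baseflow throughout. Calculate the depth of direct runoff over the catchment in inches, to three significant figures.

Direct runoff: 0.0, 12.4, 72.6, 120.4, 84.4, 59.1, 41.4, 29.1, 20.4, 14.3, 0.0 cfs; ΣQ_DR = 454.1 cfs.
V = ΣQ_DR · Δt = 454.1 × 21600 s = 9.809 × 10^6 ft³.
Over A = 1.58 mi², depth = V / A = 2.67 in.

d ≈ 2.67 in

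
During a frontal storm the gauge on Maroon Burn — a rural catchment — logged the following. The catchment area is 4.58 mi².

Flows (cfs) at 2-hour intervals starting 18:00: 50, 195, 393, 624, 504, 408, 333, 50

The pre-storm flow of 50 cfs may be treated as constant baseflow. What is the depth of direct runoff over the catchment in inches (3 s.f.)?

d ≈ 1.46 in

Direct runoff: 0.0, 145.0, 343.0, 574.0, 454.0, 358.0, 283.0, 0.0 cfs; ΣQ_DR = 2157 cfs.
V = ΣQ_DR · Δt = 2157 × 7200 s = 1.553 × 10^7 ft³.
Over A = 4.58 mi², depth = V / A = 1.46 in.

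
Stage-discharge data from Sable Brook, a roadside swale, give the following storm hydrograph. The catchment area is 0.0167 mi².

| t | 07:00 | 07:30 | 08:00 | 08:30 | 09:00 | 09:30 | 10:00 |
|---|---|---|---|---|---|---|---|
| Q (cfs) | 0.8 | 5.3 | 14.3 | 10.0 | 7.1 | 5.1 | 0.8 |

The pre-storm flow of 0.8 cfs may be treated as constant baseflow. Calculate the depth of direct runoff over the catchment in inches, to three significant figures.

Direct runoff: 0.0, 4.5, 13.5, 9.2, 6.3, 4.3, 0.0 cfs; ΣQ_DR = 37.80 cfs.
V = ΣQ_DR · Δt = 37.80 × 1800 s = 68040 ft³.
Over A = 0.0167 mi², depth = V / A = 1.75 in.

d ≈ 1.75 in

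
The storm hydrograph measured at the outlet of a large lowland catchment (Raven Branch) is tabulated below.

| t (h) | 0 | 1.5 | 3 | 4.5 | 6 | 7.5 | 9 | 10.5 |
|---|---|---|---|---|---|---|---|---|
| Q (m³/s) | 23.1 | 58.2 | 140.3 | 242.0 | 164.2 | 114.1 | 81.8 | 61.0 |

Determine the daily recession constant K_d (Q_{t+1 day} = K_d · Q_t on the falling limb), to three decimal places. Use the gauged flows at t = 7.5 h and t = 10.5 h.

K_d ≈ 0.007

Between t = 7.5 h and t = 10.5 h the flow falls from 114.1 to 61.0 m³/s over 2×1.5 h = 3 h.
Per-interval ratio K = (61.0/114.1)^(1/2) = 0.7312; K_d = K^(24/1.5) = 0.007.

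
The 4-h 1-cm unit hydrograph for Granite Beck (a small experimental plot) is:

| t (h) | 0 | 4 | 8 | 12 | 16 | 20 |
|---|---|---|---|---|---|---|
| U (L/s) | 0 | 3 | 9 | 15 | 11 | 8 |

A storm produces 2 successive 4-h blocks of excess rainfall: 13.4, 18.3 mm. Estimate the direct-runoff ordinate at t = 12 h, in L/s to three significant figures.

By discrete convolution, Q_j = Σ (P_i / 10 mm) · U_{j−i}.
At t = 12 h (j=3): Q = (13.4/10)·15 + (18.3/10)·9 = 36.6 L/s.

Q ≈ 36.6 L/s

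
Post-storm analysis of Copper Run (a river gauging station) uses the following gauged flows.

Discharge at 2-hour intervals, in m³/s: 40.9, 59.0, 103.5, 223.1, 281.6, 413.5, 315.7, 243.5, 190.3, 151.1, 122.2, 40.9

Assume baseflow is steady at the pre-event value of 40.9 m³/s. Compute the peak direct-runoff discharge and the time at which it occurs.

Q_p = 372.6 m³/s at t = 10 h

Subtracting baseflow gives direct-runoff ordinates: 0.0, 18.1, 62.6, 182.2, 240.7, 372.6, 274.8, 202.6, 149.4, 110.2, 81.3, 0.0 m³/s.
The maximum is 372.6 m³/s, occurring at the reading for t = 10 h.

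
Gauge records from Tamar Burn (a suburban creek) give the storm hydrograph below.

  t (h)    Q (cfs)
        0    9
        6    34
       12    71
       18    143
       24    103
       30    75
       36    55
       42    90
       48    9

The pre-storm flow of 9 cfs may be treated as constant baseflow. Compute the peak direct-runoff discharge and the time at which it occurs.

Subtracting baseflow gives direct-runoff ordinates: 0.0, 25.0, 62.0, 134.0, 94.0, 66.0, 46.0, 81.0, 0.0 cfs.
The maximum is 134.0 cfs, occurring at the reading for t = 18 h.

Q_p = 134.0 cfs at t = 18 h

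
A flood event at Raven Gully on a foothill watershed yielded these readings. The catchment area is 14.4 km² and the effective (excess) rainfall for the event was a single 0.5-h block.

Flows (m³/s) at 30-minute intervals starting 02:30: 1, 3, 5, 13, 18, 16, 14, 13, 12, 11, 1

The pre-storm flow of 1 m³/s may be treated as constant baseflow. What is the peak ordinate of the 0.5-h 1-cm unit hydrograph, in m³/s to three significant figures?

Direct runoff: 0.0, 2.0, 4.0, 12.0, 17.0, 15.0, 13.0, 12.0, 11.0, 10.0, 0.0 m³/s; ΣQ_DR = 96.00 m³/s, peak = 17.0 m³/s.
Runoff depth d = ΣQ_DR·Δt / A = 96.00 × 1800 / (14.4 km²) = 12.00 mm.
The 1-cm UH is the DRH scaled by (10 mm)/d, so U_p = 17.0 × 10/12.00 = 14.2 m³/s.

U_p ≈ 14.2 m³/s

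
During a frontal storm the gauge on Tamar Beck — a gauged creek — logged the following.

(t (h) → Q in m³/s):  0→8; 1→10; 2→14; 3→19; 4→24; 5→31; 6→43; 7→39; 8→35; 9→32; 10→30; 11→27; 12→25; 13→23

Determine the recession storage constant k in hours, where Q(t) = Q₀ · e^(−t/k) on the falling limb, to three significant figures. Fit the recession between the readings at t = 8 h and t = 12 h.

k ≈ 11.9 h

On the falling limb, Q drops from 35 to 25 m³/s between t = 8 h and t = 12 h (Δt = 4 h).
k = −Δt / ln(Q₂/Q₁) = −4 / ln(25/35) = 11.9 h.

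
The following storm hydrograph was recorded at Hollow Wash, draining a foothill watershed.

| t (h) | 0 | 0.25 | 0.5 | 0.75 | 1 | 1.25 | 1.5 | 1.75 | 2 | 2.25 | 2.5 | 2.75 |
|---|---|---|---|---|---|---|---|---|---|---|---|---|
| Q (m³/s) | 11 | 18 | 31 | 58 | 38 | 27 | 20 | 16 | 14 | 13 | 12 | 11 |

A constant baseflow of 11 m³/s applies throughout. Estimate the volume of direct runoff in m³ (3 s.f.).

V ≈ 1.23 × 10^5 m³

Direct-runoff ordinates (Q − Q_b): 0.0, 7.0, 20.0, 47.0, 27.0, 16.0, 9.0, 5.0, 3.0, 2.0, 1.0, 0.0 m³/s.
ΣQ_DR = 137.0 m³/s.
With Δt = 0.25 h = 900 s, V = ΣQ_DR · Δt = 137.0 × 900 = 1.23 × 10^5 m³.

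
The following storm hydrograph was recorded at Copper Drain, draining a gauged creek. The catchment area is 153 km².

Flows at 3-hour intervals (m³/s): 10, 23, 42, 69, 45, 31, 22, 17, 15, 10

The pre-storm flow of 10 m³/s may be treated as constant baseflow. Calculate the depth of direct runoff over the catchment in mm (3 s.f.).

Direct runoff: 0.0, 13.0, 32.0, 59.0, 35.0, 21.0, 12.0, 7.0, 5.0, 0.0 m³/s; ΣQ_DR = 184.0 m³/s.
V = ΣQ_DR · Δt = 184.0 × 10800 s = 1.987 × 10^6 m³.
Over A = 153 km², depth = V / A = 13.0 mm.

d ≈ 13.0 mm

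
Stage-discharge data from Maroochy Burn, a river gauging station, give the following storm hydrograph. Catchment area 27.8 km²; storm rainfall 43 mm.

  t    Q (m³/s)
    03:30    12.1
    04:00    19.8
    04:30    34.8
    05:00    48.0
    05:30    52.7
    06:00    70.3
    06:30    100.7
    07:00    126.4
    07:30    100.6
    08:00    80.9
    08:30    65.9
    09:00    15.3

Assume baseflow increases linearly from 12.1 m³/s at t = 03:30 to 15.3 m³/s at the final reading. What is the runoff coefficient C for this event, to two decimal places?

C ≈ 0.85

ΣQ_DR = 563.1 m³/s; V = ΣQ_DR·Δt = 1.014 × 10^6 m³.
Runoff depth d = V / A = 36.46 mm.
C = d / P = 36.46 / 43 = 0.85.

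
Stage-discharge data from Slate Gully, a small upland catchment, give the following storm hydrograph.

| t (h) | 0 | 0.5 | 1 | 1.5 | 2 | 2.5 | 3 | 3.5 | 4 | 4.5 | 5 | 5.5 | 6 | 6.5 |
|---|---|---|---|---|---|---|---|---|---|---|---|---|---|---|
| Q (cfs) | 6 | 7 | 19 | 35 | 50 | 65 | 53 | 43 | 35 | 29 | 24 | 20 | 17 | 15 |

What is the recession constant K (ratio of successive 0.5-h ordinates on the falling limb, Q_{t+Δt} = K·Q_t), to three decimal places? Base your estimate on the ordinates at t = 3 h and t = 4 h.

K ≈ 0.813

Using the recession-limb readings at t = 3 h and t = 4 h: Q falls from 53 to 35 cfs over 2 intervals.
K = (Q₂/Q₁)^(1/2) = (35/53)^(1/2) = 0.813.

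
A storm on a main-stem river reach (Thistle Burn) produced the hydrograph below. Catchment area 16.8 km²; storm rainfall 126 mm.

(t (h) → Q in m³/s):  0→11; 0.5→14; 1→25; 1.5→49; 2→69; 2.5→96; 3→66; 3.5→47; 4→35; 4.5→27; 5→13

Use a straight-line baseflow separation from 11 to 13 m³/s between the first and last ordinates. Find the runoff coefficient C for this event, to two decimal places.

ΣQ_DR = 320.0 m³/s; V = ΣQ_DR·Δt = 5.760 × 10^5 m³.
Runoff depth d = V / A = 34.29 mm.
C = d / P = 34.29 / 126 = 0.27.

C ≈ 0.27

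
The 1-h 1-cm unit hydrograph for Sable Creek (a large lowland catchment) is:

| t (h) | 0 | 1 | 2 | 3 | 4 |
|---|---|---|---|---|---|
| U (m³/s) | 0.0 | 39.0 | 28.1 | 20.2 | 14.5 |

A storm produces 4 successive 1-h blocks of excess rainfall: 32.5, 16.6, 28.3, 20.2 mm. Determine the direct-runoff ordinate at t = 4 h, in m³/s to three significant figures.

By discrete convolution, Q_j = Σ (P_i / 10 mm) · U_{j−i}.
At t = 4 h (j=4): Q = (32.5/10)·14.5 + (16.6/10)·20.2 + (28.3/10)·28.1 + (20.2/10)·39.0 = 239 m³/s.

Q ≈ 239 m³/s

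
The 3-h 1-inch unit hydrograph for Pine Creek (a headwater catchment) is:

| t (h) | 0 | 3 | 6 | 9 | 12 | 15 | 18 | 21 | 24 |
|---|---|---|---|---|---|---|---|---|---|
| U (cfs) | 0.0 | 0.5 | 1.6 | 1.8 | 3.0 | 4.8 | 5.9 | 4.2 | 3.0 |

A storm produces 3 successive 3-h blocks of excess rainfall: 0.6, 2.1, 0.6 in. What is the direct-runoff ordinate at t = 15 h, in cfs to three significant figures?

Q ≈ 10.3 cfs

By discrete convolution, Q_j = Σ (P_i / 1 in) · U_{j−i}.
At t = 15 h (j=5): Q = (0.6/1)·4.8 + (2.1/1)·3.0 + (0.6/1)·1.8 = 10.3 cfs.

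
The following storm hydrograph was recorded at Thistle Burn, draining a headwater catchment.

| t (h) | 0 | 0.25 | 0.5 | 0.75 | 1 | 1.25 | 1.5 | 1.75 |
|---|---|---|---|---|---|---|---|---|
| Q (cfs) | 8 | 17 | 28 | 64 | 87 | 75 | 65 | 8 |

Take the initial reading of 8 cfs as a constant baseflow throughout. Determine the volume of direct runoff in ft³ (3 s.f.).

V ≈ 2.59 × 10^5 ft³

Direct-runoff ordinates (Q − Q_b): 0.0, 9.0, 20.0, 56.0, 79.0, 67.0, 57.0, 0.0 cfs.
ΣQ_DR = 288.0 cfs.
With Δt = 0.25 h = 900 s, V = ΣQ_DR · Δt = 288.0 × 900 = 2.59 × 10^5 ft³.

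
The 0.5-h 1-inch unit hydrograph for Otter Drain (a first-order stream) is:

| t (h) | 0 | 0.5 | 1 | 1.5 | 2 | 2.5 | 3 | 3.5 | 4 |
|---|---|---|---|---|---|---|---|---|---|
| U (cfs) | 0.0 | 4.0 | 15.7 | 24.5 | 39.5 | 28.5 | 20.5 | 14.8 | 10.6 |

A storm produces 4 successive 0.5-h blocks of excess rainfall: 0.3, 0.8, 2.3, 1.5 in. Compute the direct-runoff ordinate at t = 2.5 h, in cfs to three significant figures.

Q ≈ 120 cfs

By discrete convolution, Q_j = Σ (P_i / 1 in) · U_{j−i}.
At t = 2.5 h (j=5): Q = (0.3/1)·28.5 + (0.8/1)·39.5 + (2.3/1)·24.5 + (1.5/1)·15.7 = 120 cfs.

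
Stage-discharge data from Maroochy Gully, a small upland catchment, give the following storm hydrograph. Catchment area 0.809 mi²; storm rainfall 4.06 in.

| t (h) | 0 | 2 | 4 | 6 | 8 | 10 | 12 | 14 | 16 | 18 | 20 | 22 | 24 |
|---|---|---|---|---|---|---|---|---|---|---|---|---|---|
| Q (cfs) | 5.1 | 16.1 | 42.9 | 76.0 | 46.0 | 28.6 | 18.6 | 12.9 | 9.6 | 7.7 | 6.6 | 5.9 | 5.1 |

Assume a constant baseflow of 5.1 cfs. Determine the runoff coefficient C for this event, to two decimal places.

ΣQ_DR = 214.8 cfs; V = ΣQ_DR·Δt = 1.547 × 10^6 ft³.
Runoff depth d = V / A = 0.8229 in.
C = d / P = 0.8229 / 4.06 = 0.20.

C ≈ 0.20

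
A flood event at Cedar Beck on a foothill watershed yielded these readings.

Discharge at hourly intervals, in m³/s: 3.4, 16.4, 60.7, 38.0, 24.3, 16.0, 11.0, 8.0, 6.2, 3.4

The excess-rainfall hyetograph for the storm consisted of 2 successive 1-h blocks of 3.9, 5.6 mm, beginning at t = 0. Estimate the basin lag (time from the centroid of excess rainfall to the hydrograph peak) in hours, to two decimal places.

t_L ≈ 0.91 h

Centroid of excess rainfall: t_c = Σ P_i·t̄_i / ΣP_i = 1.0895 h (block centres at 0.5, 1.5 h).
Hydrograph peak occurs at t = 2 h, so basin lag t_L = 2 − 1.0895 = 0.91 h.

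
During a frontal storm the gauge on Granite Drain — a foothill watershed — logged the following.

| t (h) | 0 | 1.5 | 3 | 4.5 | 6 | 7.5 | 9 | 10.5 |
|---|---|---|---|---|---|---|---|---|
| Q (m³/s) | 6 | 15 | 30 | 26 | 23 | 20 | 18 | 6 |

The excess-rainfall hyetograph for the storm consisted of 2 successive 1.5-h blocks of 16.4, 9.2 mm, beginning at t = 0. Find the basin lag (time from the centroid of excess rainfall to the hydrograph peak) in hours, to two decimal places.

t_L ≈ 1.71 h

Centroid of excess rainfall: t_c = Σ P_i·t̄_i / ΣP_i = 1.2891 h (block centres at 0.75, 2.25 h).
Hydrograph peak occurs at t = 3 h, so basin lag t_L = 3 − 1.2891 = 1.71 h.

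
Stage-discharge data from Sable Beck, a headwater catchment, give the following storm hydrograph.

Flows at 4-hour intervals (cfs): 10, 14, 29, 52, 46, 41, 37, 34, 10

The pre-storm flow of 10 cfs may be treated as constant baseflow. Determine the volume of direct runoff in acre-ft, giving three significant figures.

Direct-runoff ordinates (Q − Q_b): 0.0, 4.0, 19.0, 42.0, 36.0, 31.0, 27.0, 24.0, 0.0 cfs.
ΣQ_DR = 183.0 cfs.
With Δt = 4 h = 14400 s, V = ΣQ_DR · Δt = 183.0 × 14400 = 2.64 × 10^6 ft³ = 60.5 acre-ft.

V ≈ 60.5 acre-ft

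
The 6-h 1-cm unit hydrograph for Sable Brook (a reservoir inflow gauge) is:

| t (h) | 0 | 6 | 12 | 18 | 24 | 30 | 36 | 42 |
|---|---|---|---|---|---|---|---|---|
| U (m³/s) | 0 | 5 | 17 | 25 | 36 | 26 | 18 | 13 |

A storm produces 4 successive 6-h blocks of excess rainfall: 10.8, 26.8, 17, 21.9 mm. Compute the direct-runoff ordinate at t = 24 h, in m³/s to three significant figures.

Q ≈ 146 m³/s

By discrete convolution, Q_j = Σ (P_i / 10 mm) · U_{j−i}.
At t = 24 h (j=4): Q = (10.8/10)·36 + (26.8/10)·25 + (17/10)·17 + (21.9/10)·5 = 146 m³/s.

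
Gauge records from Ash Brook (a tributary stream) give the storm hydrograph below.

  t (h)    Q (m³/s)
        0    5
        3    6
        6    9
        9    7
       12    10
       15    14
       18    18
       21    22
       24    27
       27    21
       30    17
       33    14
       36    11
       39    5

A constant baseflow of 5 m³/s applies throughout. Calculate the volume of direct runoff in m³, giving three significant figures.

V ≈ 1.25 × 10^6 m³

Direct-runoff ordinates (Q − Q_b): 0.0, 1.0, 4.0, 2.0, 5.0, 9.0, 13.0, 17.0, 22.0, 16.0, 12.0, 9.0, 6.0, 0.0 m³/s.
ΣQ_DR = 116.0 m³/s.
With Δt = 3 h = 10800 s, V = ΣQ_DR · Δt = 116.0 × 10800 = 1.25 × 10^6 m³.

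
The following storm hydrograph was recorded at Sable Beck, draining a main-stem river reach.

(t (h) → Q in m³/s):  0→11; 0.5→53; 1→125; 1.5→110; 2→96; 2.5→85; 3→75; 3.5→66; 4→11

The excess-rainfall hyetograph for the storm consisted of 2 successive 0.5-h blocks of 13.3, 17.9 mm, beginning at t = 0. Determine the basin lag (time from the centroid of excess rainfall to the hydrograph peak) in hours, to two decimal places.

t_L ≈ 0.46 h

Centroid of excess rainfall: t_c = Σ P_i·t̄_i / ΣP_i = 0.5369 h (block centres at 0.25, 0.75 h).
Hydrograph peak occurs at t = 1 h, so basin lag t_L = 1 − 0.5369 = 0.46 h.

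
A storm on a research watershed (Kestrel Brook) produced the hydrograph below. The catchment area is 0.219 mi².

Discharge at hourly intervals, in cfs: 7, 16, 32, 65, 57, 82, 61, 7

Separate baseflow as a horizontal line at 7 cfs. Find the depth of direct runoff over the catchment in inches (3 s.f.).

d ≈ 1.92 in

Direct runoff: 0.0, 9.0, 25.0, 58.0, 50.0, 75.0, 54.0, 0.0 cfs; ΣQ_DR = 271.0 cfs.
V = ΣQ_DR · Δt = 271.0 × 3600 s = 9.756 × 10^5 ft³.
Over A = 0.219 mi², depth = V / A = 1.92 in.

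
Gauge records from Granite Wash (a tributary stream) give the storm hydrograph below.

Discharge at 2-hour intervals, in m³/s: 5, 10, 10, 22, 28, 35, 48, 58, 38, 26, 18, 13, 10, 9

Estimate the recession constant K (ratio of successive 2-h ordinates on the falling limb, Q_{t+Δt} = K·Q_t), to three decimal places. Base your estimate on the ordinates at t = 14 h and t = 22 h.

K ≈ 0.688

Using the recession-limb readings at t = 14 h and t = 22 h: Q falls from 58 to 13 m³/s over 4 intervals.
K = (Q₂/Q₁)^(1/4) = (13/58)^(1/4) = 0.688.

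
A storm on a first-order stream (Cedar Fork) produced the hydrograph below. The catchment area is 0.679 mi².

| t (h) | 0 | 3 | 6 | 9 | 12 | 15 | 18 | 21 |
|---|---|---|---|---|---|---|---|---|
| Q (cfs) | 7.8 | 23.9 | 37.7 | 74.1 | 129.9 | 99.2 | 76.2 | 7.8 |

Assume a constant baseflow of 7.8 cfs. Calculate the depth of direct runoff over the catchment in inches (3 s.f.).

d ≈ 2.70 in

Direct runoff: 0.0, 16.1, 29.9, 66.3, 122.1, 91.4, 68.4, 0.0 cfs; ΣQ_DR = 394.2 cfs.
V = ΣQ_DR · Δt = 394.2 × 10800 s = 4.257 × 10^6 ft³.
Over A = 0.679 mi², depth = V / A = 2.70 in.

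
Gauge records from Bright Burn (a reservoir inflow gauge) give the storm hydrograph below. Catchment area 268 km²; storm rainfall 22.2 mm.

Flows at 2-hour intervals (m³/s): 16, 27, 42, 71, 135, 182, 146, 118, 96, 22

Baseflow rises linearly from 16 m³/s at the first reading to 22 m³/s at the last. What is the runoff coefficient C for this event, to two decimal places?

ΣQ_DR = 665.0 m³/s; V = ΣQ_DR·Δt = 4.788 × 10^6 m³.
Runoff depth d = V / A = 17.87 mm.
C = d / P = 17.87 / 22.2 = 0.80.

C ≈ 0.80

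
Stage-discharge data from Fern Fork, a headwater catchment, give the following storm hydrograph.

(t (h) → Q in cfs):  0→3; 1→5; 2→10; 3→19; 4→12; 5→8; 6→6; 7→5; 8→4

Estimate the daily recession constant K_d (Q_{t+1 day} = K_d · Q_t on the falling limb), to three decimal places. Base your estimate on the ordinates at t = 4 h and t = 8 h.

K_d ≈ 0.001

Between t = 4 h and t = 8 h the flow falls from 12 to 4 cfs over 4×1 h = 4 h.
Per-interval ratio K = (4/12)^(1/4) = 0.7598; K_d = K^(24/1) = 0.001.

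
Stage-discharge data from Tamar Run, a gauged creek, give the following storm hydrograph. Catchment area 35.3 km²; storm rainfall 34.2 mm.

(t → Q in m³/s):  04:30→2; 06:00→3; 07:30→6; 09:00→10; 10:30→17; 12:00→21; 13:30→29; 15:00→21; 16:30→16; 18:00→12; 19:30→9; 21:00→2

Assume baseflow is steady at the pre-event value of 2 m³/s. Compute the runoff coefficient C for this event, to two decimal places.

C ≈ 0.55

ΣQ_DR = 124.0 m³/s; V = ΣQ_DR·Δt = 6.696 × 10^5 m³.
Runoff depth d = V / A = 18.97 mm.
C = d / P = 18.97 / 34.2 = 0.55.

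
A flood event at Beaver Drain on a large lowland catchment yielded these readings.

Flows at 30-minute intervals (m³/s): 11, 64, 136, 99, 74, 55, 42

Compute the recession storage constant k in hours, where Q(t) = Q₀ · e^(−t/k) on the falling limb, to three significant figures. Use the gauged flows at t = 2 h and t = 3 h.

k ≈ 1.77 h

On the falling limb, Q drops from 74 to 42 m³/s between t = 2 h and t = 3 h (Δt = 1 h).
k = −Δt / ln(Q₂/Q₁) = −1 / ln(42/74) = 1.77 h.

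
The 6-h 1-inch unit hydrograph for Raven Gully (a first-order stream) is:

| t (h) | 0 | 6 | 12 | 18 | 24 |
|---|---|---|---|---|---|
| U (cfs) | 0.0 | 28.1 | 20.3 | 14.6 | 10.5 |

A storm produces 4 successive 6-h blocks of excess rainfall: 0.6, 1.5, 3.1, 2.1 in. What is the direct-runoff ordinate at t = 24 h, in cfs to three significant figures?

Q ≈ 150 cfs

By discrete convolution, Q_j = Σ (P_i / 1 in) · U_{j−i}.
At t = 24 h (j=4): Q = (0.6/1)·10.5 + (1.5/1)·14.6 + (3.1/1)·20.3 + (2.1/1)·28.1 = 150 cfs.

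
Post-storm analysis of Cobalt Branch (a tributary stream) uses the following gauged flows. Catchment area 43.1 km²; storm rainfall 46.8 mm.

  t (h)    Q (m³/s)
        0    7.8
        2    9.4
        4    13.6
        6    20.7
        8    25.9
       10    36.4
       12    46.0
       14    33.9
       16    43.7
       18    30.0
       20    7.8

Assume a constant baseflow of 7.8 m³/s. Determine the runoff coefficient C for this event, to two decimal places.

C ≈ 0.68

ΣQ_DR = 189.4 m³/s; V = ΣQ_DR·Δt = 1.364 × 10^6 m³.
Runoff depth d = V / A = 31.64 mm.
C = d / P = 31.64 / 46.8 = 0.68.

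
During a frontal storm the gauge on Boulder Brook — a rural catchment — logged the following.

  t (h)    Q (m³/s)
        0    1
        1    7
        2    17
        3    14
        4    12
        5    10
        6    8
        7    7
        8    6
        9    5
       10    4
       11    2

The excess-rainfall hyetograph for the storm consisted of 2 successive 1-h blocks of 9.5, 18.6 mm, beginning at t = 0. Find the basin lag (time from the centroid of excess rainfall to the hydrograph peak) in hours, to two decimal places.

Centroid of excess rainfall: t_c = Σ P_i·t̄_i / ΣP_i = 1.1619 h (block centres at 0.5, 1.5 h).
Hydrograph peak occurs at t = 2 h, so basin lag t_L = 2 − 1.1619 = 0.84 h.

t_L ≈ 0.84 h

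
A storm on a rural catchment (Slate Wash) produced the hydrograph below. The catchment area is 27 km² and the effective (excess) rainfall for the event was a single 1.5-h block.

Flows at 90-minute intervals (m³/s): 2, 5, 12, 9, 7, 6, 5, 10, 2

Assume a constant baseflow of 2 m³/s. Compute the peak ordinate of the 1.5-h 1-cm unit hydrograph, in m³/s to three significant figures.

Direct runoff: 0.0, 3.0, 10.0, 7.0, 5.0, 4.0, 3.0, 8.0, 0.0 m³/s; ΣQ_DR = 40.00 m³/s, peak = 10.0 m³/s.
Runoff depth d = ΣQ_DR·Δt / A = 40.00 × 5400 / (27 km²) = 8.000 mm.
The 1-cm UH is the DRH scaled by (10 mm)/d, so U_p = 10.0 × 10/8.000 = 12.5 m³/s.

U_p ≈ 12.5 m³/s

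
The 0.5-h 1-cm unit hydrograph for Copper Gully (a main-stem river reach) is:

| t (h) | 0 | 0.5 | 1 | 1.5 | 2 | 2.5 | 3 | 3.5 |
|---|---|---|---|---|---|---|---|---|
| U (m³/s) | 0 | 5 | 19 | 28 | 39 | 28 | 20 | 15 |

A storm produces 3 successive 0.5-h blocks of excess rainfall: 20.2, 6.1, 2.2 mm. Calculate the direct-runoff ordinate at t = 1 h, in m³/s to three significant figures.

By discrete convolution, Q_j = Σ (P_i / 10 mm) · U_{j−i}.
At t = 1 h (j=2): Q = (20.2/10)·19 + (6.1/10)·5 + (2.2/10)·0 = 41.4 m³/s.

Q ≈ 41.4 m³/s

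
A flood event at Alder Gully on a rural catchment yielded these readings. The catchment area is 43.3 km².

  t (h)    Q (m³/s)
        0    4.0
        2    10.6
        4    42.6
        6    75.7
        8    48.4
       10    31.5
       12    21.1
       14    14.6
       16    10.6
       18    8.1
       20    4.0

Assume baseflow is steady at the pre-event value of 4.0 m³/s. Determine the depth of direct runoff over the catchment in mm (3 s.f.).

Direct runoff: 0.0, 6.6, 38.6, 71.7, 44.4, 27.5, 17.1, 10.6, 6.6, 4.1, 0.0 m³/s; ΣQ_DR = 227.2 m³/s.
V = ΣQ_DR · Δt = 227.2 × 7200 s = 1.636 × 10^6 m³.
Over A = 43.3 km², depth = V / A = 37.8 mm.

d ≈ 37.8 mm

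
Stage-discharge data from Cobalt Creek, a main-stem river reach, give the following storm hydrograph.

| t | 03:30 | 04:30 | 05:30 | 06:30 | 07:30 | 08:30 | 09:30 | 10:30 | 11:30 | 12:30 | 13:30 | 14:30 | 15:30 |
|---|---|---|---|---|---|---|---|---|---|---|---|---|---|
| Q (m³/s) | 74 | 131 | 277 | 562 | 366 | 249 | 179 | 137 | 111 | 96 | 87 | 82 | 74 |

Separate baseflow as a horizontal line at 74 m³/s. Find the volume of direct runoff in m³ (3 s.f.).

Direct-runoff ordinates (Q − Q_b): 0.0, 57.0, 203.0, 488.0, 292.0, 175.0, 105.0, 63.0, 37.0, 22.0, 13.0, 8.0, 0.0 m³/s.
ΣQ_DR = 1463 m³/s.
With Δt = 1 h = 3600 s, V = ΣQ_DR · Δt = 1463 × 3600 = 5.27 × 10^6 m³.

V ≈ 5.27 × 10^6 m³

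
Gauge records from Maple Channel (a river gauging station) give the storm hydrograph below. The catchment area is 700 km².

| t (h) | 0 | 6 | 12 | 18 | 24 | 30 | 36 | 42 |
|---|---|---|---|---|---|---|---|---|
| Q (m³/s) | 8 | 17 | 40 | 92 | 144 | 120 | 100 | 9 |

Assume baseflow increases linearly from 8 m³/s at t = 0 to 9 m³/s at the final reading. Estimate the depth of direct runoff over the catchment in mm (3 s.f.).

d ≈ 14.3 mm

Direct runoff: 0.00, 8.86, 31.71, 83.57, 135.43, 111.29, 91.14, 0.00 m³/s; ΣQ_DR = 462.0 m³/s.
V = ΣQ_DR · Δt = 462.0 × 21600 s = 9.979 × 10^6 m³.
Over A = 700 km², depth = V / A = 14.3 mm.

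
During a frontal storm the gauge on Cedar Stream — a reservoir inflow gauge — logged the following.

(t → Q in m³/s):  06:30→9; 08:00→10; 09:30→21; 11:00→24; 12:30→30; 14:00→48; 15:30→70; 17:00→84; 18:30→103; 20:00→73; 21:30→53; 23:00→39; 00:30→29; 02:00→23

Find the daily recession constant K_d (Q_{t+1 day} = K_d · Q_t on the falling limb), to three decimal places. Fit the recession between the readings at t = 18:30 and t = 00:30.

Between t = 18:30 and t = 00:30 the flow falls from 103 to 29 m³/s over 4×1.5 h = 6 h.
Per-interval ratio K = (29/103)^(1/4) = 0.7284; K_d = K^(24/1.5) = 0.006.

K_d ≈ 0.006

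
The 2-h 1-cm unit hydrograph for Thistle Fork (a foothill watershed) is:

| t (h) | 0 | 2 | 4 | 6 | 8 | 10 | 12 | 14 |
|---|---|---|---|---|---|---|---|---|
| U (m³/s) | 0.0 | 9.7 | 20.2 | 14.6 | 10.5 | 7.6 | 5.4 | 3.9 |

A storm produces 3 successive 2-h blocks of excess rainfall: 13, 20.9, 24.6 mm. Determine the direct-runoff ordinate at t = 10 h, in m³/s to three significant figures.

By discrete convolution, Q_j = Σ (P_i / 10 mm) · U_{j−i}.
At t = 10 h (j=5): Q = (13/10)·7.6 + (20.9/10)·10.5 + (24.6/10)·14.6 = 67.7 m³/s.

Q ≈ 67.7 m³/s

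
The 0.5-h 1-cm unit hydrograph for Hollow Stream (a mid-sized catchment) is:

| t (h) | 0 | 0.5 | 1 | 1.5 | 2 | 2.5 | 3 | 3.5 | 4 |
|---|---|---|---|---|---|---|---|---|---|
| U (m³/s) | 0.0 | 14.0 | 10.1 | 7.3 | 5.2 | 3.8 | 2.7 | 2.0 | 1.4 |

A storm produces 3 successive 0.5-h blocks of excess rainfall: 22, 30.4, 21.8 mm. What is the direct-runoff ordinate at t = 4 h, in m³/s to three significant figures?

Q ≈ 15.0 m³/s

By discrete convolution, Q_j = Σ (P_i / 10 mm) · U_{j−i}.
At t = 4 h (j=8): Q = (22/10)·1.4 + (30.4/10)·2.0 + (21.8/10)·2.7 = 15.0 m³/s.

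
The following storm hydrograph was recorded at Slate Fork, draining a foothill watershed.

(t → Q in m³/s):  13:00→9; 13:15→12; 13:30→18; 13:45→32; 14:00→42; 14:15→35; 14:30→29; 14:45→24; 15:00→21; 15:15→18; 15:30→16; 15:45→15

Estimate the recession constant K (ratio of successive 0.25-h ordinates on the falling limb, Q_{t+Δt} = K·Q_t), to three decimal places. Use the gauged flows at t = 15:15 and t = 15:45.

K ≈ 0.913

Using the recession-limb readings at t = 15:15 and t = 15:45: Q falls from 18 to 15 m³/s over 2 intervals.
K = (Q₂/Q₁)^(1/2) = (15/18)^(1/2) = 0.913.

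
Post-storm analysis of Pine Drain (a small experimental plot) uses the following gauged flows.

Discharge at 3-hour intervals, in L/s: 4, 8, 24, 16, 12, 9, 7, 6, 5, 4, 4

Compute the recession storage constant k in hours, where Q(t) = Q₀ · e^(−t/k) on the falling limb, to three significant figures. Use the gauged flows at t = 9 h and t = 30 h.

k ≈ 15.1 h

On the falling limb, Q drops from 16 to 4 L/s between t = 9 h and t = 30 h (Δt = 21 h).
k = −Δt / ln(Q₂/Q₁) = −21 / ln(4/16) = 15.1 h.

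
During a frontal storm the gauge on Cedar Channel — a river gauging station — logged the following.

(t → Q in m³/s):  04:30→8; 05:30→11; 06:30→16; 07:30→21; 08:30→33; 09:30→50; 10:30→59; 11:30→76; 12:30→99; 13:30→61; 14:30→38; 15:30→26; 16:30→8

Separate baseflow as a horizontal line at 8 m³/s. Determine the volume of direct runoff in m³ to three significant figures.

Direct-runoff ordinates (Q − Q_b): 0.0, 3.0, 8.0, 13.0, 25.0, 42.0, 51.0, 68.0, 91.0, 53.0, 30.0, 18.0, 0.0 m³/s.
ΣQ_DR = 402.0 m³/s.
With Δt = 1 h = 3600 s, V = ΣQ_DR · Δt = 402.0 × 3600 = 1.45 × 10^6 m³.

V ≈ 1.45 × 10^6 m³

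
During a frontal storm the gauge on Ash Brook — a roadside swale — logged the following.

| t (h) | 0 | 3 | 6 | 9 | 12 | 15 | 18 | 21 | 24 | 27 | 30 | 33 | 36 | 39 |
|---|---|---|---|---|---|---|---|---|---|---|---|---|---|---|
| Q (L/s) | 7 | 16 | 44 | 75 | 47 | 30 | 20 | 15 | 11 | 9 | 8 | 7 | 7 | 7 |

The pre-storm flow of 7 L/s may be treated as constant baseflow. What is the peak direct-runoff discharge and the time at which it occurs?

Subtracting baseflow gives direct-runoff ordinates: 0.0, 9.0, 37.0, 68.0, 40.0, 23.0, 13.0, 8.0, 4.0, 2.0, 1.0, 0.0, 0.0, 0.0 L/s.
The maximum is 68.0 L/s, occurring at the reading for t = 9 h.

Q_p = 68.0 L/s at t = 9 h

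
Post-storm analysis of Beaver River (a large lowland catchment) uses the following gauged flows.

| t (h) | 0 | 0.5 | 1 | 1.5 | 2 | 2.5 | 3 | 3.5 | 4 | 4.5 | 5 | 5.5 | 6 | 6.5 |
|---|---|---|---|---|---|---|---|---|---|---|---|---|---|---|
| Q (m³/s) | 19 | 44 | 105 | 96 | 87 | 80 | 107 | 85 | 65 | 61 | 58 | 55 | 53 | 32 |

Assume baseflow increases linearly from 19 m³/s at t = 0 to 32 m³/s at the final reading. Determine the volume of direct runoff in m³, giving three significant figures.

Direct-runoff ordinates (Q − Q_b): 0.00, 24.00, 84.00, 74.00, 64.00, 56.00, 82.00, 59.00, 38.00, 33.00, 29.00, 25.00, 22.00, 0.00 m³/s.
ΣQ_DR = 590.0 m³/s.
With Δt = 0.5 h = 1800 s, V = ΣQ_DR · Δt = 590.0 × 1800 = 1.06 × 10^6 m³.

V ≈ 1.06 × 10^6 m³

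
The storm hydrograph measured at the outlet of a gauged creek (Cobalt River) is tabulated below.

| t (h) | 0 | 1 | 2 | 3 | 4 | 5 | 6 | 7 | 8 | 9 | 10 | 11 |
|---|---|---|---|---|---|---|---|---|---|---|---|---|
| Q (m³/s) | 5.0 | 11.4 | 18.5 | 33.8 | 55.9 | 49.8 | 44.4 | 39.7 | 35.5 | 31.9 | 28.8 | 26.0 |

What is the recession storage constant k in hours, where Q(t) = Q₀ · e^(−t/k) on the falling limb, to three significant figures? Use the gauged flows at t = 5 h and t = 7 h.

k ≈ 8.82 h

On the falling limb, Q drops from 49.8 to 39.7 m³/s between t = 5 h and t = 7 h (Δt = 2 h).
k = −Δt / ln(Q₂/Q₁) = −2 / ln(39.7/49.8) = 8.82 h.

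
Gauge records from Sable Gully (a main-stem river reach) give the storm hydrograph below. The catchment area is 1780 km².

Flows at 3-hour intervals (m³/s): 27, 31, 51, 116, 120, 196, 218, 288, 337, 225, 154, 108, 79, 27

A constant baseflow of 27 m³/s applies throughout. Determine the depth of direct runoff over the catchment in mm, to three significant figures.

d ≈ 9.70 mm

Direct runoff: 0.0, 4.0, 24.0, 89.0, 93.0, 169.0, 191.0, 261.0, 310.0, 198.0, 127.0, 81.0, 52.0, 0.0 m³/s; ΣQ_DR = 1599 m³/s.
V = ΣQ_DR · Δt = 1599 × 10800 s = 1.727 × 10^7 m³.
Over A = 1780 km², depth = V / A = 9.70 mm.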